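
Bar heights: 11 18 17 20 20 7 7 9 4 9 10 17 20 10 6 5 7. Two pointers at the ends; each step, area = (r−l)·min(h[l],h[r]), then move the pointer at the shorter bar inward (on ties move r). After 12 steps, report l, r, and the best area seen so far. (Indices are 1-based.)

[1,17] min(11,7)*16=112 best=112 * → r--
[1,16] min(11,5)*15=75 best=112 → r--
[1,15] min(11,6)*14=84 best=112 → r--
[1,14] min(11,10)*13=130 best=130 * → r--
[1,13] min(11,20)*12=132 best=132 * → l++
[2,13] min(18,20)*11=198 best=198 * → l++
[3,13] min(17,20)*10=170 best=198 → l++
[4,13] min(20,20)*9=180 best=198 → r--
[4,12] min(20,17)*8=136 best=198 → r--
[4,11] min(20,10)*7=70 best=198 → r--
[4,10] min(20,9)*6=54 best=198 → r--
[4,9] min(20,4)*5=20 best=198 → r--

l=4, r=8, best area=198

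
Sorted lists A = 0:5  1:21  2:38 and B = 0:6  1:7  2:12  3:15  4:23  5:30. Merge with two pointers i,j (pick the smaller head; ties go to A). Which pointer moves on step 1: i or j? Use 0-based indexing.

i

[i=0,j=0] A[i]=5<=B[j]=6 take 5 → i++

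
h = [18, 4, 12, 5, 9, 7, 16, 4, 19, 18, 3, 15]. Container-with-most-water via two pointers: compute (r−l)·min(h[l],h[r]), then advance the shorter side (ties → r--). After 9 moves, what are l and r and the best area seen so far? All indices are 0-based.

l=0 r=11: min(18,15)*11=165 best=165 *, r--
l=0 r=10: min(18,3)*10=30 best=165, r--
l=0 r=9: min(18,18)*9=162 best=165, r--
l=0 r=8: min(18,19)*8=144 best=165, l++
l=1 r=8: min(4,19)*7=28 best=165, l++
l=2 r=8: min(12,19)*6=72 best=165, l++
l=3 r=8: min(5,19)*5=25 best=165, l++
l=4 r=8: min(9,19)*4=36 best=165, l++
l=5 r=8: min(7,19)*3=21 best=165, l++

l=6, r=8, best area=165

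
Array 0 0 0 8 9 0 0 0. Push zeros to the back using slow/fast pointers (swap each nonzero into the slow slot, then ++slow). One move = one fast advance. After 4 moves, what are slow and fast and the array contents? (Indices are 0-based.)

slow=0 fast=0: a[fast]=0, fast++
slow=0 fast=1: a[fast]=0, fast++
slow=0 fast=2: a[fast]=0, fast++
slow=0 fast=3: a[fast]=8≠0 swap→a[0]=8, slow++,fast++

slow=1, fast=4, a=[8, 0, 0, 0, 9, 0, 0, 0]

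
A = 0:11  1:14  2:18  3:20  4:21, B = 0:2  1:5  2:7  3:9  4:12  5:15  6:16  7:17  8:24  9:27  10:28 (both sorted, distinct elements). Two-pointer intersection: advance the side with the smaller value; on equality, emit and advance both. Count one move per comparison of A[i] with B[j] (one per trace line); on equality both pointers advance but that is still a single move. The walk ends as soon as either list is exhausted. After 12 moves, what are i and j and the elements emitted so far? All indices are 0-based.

[i=0,j=0] 11>2 → j++
[i=0,j=1] 11>5 → j++
[i=0,j=2] 11>7 → j++
[i=0,j=3] 11>9 → j++
[i=0,j=4] 11<12 → i++
[i=1,j=4] 14>12 → j++
[i=1,j=5] 14<15 → i++
[i=2,j=5] 18>15 → j++
[i=2,j=6] 18>16 → j++
[i=2,j=7] 18>17 → j++
[i=2,j=8] 18<24 → i++
[i=3,j=8] 20<24 → i++

i=4, j=8, emitted=[]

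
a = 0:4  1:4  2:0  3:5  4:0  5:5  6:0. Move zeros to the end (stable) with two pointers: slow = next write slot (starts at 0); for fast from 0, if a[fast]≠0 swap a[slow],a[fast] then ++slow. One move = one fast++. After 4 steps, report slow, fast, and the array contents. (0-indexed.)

(s=0,f=0) a[fast]=4≠0 swap→a[0]=4 → slow++,fast++
(s=1,f=1) a[fast]=4≠0 swap→a[1]=4 → slow++,fast++
(s=2,f=2) a[fast]=0 → fast++
(s=2,f=3) a[fast]=5≠0 swap→a[2]=5 → slow++,fast++

slow=3, fast=4, a=[4, 4, 5, 0, 0, 5, 0]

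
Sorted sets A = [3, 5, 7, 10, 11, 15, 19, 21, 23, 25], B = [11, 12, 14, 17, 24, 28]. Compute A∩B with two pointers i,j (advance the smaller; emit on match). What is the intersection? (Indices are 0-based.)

i=0 j=0: 3<11, i++
i=1 j=0: 5<11, i++
i=2 j=0: 7<11, i++
i=3 j=0: 10<11, i++
i=4 j=0: 11==11 emit, i++,j++
i=5 j=1: 15>12, j++
i=5 j=2: 15>14, j++
i=5 j=3: 15<17, i++
i=6 j=3: 19>17, j++
i=6 j=4: 19<24, i++
i=7 j=4: 21<24, i++
i=8 j=4: 23<24, i++
i=9 j=4: 25>24, j++
i=9 j=5: 25<28, i++

intersection = [11]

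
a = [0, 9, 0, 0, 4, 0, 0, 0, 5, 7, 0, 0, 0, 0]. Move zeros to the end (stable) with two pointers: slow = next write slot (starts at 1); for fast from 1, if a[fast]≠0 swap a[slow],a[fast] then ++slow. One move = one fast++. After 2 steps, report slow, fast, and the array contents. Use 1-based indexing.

(s=1,f=1) a[fast]=0 → fast++
(s=1,f=2) a[fast]=9≠0 swap→a[1]=9 → slow++,fast++

slow=2, fast=3, a=[9, 0, 0, 0, 4, 0, 0, 0, 5, 7, 0, 0, 0, 0]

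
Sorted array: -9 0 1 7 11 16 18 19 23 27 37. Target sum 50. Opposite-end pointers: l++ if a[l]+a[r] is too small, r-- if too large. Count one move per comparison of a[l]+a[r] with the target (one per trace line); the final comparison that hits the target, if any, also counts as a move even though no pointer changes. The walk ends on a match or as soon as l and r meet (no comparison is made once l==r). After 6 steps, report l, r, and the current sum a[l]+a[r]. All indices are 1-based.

l=1 r=11: -9+37=28 <50, l++
l=2 r=11: 0+37=37 <50, l++
l=3 r=11: 1+37=38 <50, l++
l=4 r=11: 7+37=44 <50, l++
l=5 r=11: 11+37=48 <50, l++
l=6 r=11: 16+37=53 >50, r--

l=6, r=10, sum=43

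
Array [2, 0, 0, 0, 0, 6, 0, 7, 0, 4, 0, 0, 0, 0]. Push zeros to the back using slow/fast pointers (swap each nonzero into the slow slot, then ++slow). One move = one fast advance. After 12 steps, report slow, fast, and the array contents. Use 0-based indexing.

slow=0 fast=0: a[fast]=2≠0 swap→a[0]=2, slow++,fast++
slow=1 fast=1: a[fast]=0, fast++
slow=1 fast=2: a[fast]=0, fast++
slow=1 fast=3: a[fast]=0, fast++
slow=1 fast=4: a[fast]=0, fast++
slow=1 fast=5: a[fast]=6≠0 swap→a[1]=6, slow++,fast++
slow=2 fast=6: a[fast]=0, fast++
slow=2 fast=7: a[fast]=7≠0 swap→a[2]=7, slow++,fast++
slow=3 fast=8: a[fast]=0, fast++
slow=3 fast=9: a[fast]=4≠0 swap→a[3]=4, slow++,fast++
slow=4 fast=10: a[fast]=0, fast++
slow=4 fast=11: a[fast]=0, fast++

slow=4, fast=12, a=[2, 6, 7, 4, 0, 0, 0, 0, 0, 0, 0, 0, 0, 0]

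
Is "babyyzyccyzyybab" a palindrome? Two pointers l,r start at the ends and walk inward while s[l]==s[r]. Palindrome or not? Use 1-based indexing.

palindrome

l=1 r=16: 'b'=='b', l++,r--
l=2 r=15: 'a'=='a', l++,r--
l=3 r=14: 'b'=='b', l++,r--
l=4 r=13: 'y'=='y', l++,r--
l=5 r=12: 'y'=='y', l++,r--
l=6 r=11: 'z'=='z', l++,r--
l=7 r=10: 'y'=='y', l++,r--
l=8 r=9: 'c'=='c', l++,r--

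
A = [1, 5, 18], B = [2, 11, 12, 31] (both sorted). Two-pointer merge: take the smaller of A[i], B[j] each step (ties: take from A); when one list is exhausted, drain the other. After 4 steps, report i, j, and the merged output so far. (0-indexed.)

i=0 j=0: A[i]=1<=B[j]=2 take 1, i++
i=1 j=0: A[i]=5>B[j]=2 take 2, j++
i=1 j=1: A[i]=5<=B[j]=11 take 5, i++
i=2 j=1: A[i]=18>B[j]=11 take 11, j++

i=2, j=2, merged so far=[1, 2, 5, 11]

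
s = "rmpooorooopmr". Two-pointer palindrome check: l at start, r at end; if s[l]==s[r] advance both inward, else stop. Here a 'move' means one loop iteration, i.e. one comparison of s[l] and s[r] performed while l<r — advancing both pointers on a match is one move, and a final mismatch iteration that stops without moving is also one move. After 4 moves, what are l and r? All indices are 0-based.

[0,12] 'r'=='r' → l++,r--
[1,11] 'm'=='m' → l++,r--
[2,10] 'p'=='p' → l++,r--
[3,9] 'o'=='o' → l++,r--

l=4, r=8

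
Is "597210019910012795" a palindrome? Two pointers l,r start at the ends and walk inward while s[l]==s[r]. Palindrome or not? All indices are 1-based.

palindrome

[1,18] '5'=='5' → l++,r--
[2,17] '9'=='9' → l++,r--
[3,16] '7'=='7' → l++,r--
[4,15] '2'=='2' → l++,r--
[5,14] '1'=='1' → l++,r--
[6,13] '0'=='0' → l++,r--
[7,12] '0'=='0' → l++,r--
[8,11] '1'=='1' → l++,r--
[9,10] '9'=='9' → l++,r--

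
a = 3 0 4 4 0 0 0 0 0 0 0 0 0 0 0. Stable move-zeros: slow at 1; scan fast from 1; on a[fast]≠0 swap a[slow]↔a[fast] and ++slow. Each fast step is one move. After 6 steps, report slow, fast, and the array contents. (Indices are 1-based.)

slow=4, fast=7, a=[3, 4, 4, 0, 0, 0, 0, 0, 0, 0, 0, 0, 0, 0, 0]

slow=1 fast=1: a[fast]=3≠0 swap→a[1]=3, slow++,fast++
slow=2 fast=2: a[fast]=0, fast++
slow=2 fast=3: a[fast]=4≠0 swap→a[2]=4, slow++,fast++
slow=3 fast=4: a[fast]=4≠0 swap→a[3]=4, slow++,fast++
slow=4 fast=5: a[fast]=0, fast++
slow=4 fast=6: a[fast]=0, fast++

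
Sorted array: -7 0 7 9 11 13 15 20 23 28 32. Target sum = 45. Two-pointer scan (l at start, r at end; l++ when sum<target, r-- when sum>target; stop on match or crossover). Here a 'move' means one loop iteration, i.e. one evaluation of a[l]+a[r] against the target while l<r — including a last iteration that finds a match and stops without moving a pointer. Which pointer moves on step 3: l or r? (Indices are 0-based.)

l

l=0 r=10: -7+32=25 <45, l++
l=1 r=10: 0+32=32 <45, l++
l=2 r=10: 7+32=39 <45, l++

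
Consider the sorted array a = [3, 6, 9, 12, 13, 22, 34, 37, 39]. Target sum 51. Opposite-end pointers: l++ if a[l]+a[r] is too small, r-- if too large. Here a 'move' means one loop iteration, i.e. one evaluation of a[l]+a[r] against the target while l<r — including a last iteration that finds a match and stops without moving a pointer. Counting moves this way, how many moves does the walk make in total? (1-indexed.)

4 moves

[1,9] 3+39=42 <51 → l++
[2,9] 6+39=45 <51 → l++
[3,9] 9+39=48 <51 → l++
[4,9] 12+39=51 → found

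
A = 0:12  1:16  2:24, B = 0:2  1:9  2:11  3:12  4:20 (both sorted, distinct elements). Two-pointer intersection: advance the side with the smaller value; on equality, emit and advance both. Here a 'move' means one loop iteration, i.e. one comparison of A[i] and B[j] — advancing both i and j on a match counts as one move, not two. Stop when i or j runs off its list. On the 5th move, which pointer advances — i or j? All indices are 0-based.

i=0 j=0: 12>2, j++
i=0 j=1: 12>9, j++
i=0 j=2: 12>11, j++
i=0 j=3: 12==12 emit, i++,j++
i=1 j=4: 16<20, i++

i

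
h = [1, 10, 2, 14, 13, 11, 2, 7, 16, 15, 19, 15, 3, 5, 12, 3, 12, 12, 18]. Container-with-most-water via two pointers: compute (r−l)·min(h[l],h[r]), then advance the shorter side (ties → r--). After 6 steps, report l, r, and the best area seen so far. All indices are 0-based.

[0,18] min(1,18)*18=18 best=18 * → l++
[1,18] min(10,18)*17=170 best=170 * → l++
[2,18] min(2,18)*16=32 best=170 → l++
[3,18] min(14,18)*15=210 best=210 * → l++
[4,18] min(13,18)*14=182 best=210 → l++
[5,18] min(11,18)*13=143 best=210 → l++

l=6, r=18, best area=210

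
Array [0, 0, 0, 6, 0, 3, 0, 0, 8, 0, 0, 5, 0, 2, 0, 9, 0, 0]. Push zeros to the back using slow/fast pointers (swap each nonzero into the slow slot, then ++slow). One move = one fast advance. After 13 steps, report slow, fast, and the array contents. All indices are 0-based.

slow=4, fast=13, a=[6, 3, 8, 5, 0, 0, 0, 0, 0, 0, 0, 0, 0, 2, 0, 9, 0, 0]

slow=0 fast=0: a[fast]=0, fast++
slow=0 fast=1: a[fast]=0, fast++
slow=0 fast=2: a[fast]=0, fast++
slow=0 fast=3: a[fast]=6≠0 swap→a[0]=6, slow++,fast++
slow=1 fast=4: a[fast]=0, fast++
slow=1 fast=5: a[fast]=3≠0 swap→a[1]=3, slow++,fast++
slow=2 fast=6: a[fast]=0, fast++
slow=2 fast=7: a[fast]=0, fast++
slow=2 fast=8: a[fast]=8≠0 swap→a[2]=8, slow++,fast++
slow=3 fast=9: a[fast]=0, fast++
slow=3 fast=10: a[fast]=0, fast++
slow=3 fast=11: a[fast]=5≠0 swap→a[3]=5, slow++,fast++
slow=4 fast=12: a[fast]=0, fast++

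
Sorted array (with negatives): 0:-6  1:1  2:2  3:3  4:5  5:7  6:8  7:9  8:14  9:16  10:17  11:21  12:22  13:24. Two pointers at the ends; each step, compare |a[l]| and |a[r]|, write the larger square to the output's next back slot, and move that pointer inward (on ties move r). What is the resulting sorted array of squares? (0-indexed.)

[1, 4, 9, 25, 36, 49, 64, 81, 196, 256, 289, 441, 484, 576]

l=0 r=13: |-6|<=|24| out[13]=576, r--
l=0 r=12: |-6|<=|22| out[12]=484, r--
l=0 r=11: |-6|<=|21| out[11]=441, r--
l=0 r=10: |-6|<=|17| out[10]=289, r--
l=0 r=9: |-6|<=|16| out[9]=256, r--
l=0 r=8: |-6|<=|14| out[8]=196, r--
l=0 r=7: |-6|<=|9| out[7]=81, r--
l=0 r=6: |-6|<=|8| out[6]=64, r--
l=0 r=5: |-6|<=|7| out[5]=49, r--
l=0 r=4: |-6|>|5| out[4]=36, l++
l=1 r=4: |1|<=|5| out[3]=25, r--
l=1 r=3: |1|<=|3| out[2]=9, r--
l=1 r=2: |1|<=|2| out[1]=4, r--
l=1 r=1: |1|<=|1| out[0]=1, r--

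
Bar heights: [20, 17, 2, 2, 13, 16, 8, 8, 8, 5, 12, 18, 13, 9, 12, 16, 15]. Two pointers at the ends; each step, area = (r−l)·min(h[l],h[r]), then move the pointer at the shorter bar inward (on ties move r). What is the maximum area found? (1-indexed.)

l=1 r=17: min(20,15)*16=240 best=240 *, r--
l=1 r=16: min(20,16)*15=240 best=240, r--
l=1 r=15: min(20,12)*14=168 best=240, r--
l=1 r=14: min(20,9)*13=117 best=240, r--
l=1 r=13: min(20,13)*12=156 best=240, r--
l=1 r=12: min(20,18)*11=198 best=240, r--
l=1 r=11: min(20,12)*10=120 best=240, r--
l=1 r=10: min(20,5)*9=45 best=240, r--
l=1 r=9: min(20,8)*8=64 best=240, r--
l=1 r=8: min(20,8)*7=56 best=240, r--
l=1 r=7: min(20,8)*6=48 best=240, r--
l=1 r=6: min(20,16)*5=80 best=240, r--
l=1 r=5: min(20,13)*4=52 best=240, r--
l=1 r=4: min(20,2)*3=6 best=240, r--
l=1 r=3: min(20,2)*2=4 best=240, r--
l=1 r=2: min(20,17)*1=17 best=240, r--

max area = 240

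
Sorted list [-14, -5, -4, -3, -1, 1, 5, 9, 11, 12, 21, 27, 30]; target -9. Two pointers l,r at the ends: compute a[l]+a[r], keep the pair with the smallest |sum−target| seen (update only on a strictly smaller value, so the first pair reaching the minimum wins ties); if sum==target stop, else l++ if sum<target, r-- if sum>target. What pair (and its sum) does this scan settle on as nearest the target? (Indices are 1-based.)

l=1 r=13: -14+30=16 d=25 *, r--
l=1 r=12: -14+27=13 d=22 *, r--
l=1 r=11: -14+21=7 d=16 *, r--
l=1 r=10: -14+12=-2 d=7 *, r--
l=1 r=9: -14+11=-3 d=6 *, r--
l=1 r=8: -14+9=-5 d=4 *, r--
l=1 r=7: -14+5=-9 d=0 *, stop

pair (-14, 5) with sum -9 (|Δ|=0)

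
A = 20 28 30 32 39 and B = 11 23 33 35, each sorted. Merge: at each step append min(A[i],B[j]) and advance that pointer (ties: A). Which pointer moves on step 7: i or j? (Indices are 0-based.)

j

i=0 j=0: A[i]=20>B[j]=11 take 11, j++
i=0 j=1: A[i]=20<=B[j]=23 take 20, i++
i=1 j=1: A[i]=28>B[j]=23 take 23, j++
i=1 j=2: A[i]=28<=B[j]=33 take 28, i++
i=2 j=2: A[i]=30<=B[j]=33 take 30, i++
i=3 j=2: A[i]=32<=B[j]=33 take 32, i++
i=4 j=2: A[i]=39>B[j]=33 take 33, j++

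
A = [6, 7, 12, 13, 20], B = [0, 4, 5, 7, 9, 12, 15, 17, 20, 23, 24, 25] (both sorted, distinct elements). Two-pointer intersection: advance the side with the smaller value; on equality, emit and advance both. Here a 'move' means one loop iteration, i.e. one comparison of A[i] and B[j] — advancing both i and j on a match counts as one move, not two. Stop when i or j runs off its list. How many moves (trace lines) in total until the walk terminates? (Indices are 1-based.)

[i=1,j=1] 6>0 → j++
[i=1,j=2] 6>4 → j++
[i=1,j=3] 6>5 → j++
[i=1,j=4] 6<7 → i++
[i=2,j=4] 7==7 emit → i++,j++
[i=3,j=5] 12>9 → j++
[i=3,j=6] 12==12 emit → i++,j++
[i=4,j=7] 13<15 → i++
[i=5,j=7] 20>15 → j++
[i=5,j=8] 20>17 → j++
[i=5,j=9] 20==20 emit → i++,j++

11 moves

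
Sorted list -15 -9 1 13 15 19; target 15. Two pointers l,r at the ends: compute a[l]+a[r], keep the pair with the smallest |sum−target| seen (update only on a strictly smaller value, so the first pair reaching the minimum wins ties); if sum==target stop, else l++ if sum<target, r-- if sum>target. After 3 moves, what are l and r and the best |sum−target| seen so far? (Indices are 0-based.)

l=2, r=4, best |Δ|=5

l=0 r=5: -15+19=4 d=11 *, l++
l=1 r=5: -9+19=10 d=5 *, l++
l=2 r=5: 1+19=20 d=5, r--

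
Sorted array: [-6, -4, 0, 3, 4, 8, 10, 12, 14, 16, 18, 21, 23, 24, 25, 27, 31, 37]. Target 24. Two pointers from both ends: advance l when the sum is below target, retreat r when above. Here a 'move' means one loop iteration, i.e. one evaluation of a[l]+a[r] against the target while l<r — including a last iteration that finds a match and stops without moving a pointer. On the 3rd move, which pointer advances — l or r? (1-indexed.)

[1,18] -6+37=31 >24 → r--
[1,17] -6+31=25 >24 → r--
[1,16] -6+27=21 <24 → l++

l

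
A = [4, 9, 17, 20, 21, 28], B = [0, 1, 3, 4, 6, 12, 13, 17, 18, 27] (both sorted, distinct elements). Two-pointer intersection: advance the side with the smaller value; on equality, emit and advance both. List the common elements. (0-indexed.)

i=0 j=0: 4>0, j++
i=0 j=1: 4>1, j++
i=0 j=2: 4>3, j++
i=0 j=3: 4==4 emit, i++,j++
i=1 j=4: 9>6, j++
i=1 j=5: 9<12, i++
i=2 j=5: 17>12, j++
i=2 j=6: 17>13, j++
i=2 j=7: 17==17 emit, i++,j++
i=3 j=8: 20>18, j++
i=3 j=9: 20<27, i++
i=4 j=9: 21<27, i++
i=5 j=9: 28>27, j++

intersection = [4, 17]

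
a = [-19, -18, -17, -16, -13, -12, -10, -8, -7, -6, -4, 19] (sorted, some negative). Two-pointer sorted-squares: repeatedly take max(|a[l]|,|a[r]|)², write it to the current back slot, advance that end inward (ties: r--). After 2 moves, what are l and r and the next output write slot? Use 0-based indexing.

l=1, r=10, next write slot=9

[0,11] |-19|<=|19| out[11]=361 → r--
[0,10] |-19|>|-4| out[10]=361 → l++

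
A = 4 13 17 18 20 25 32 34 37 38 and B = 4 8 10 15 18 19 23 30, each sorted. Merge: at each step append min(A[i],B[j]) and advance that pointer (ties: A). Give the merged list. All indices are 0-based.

[4, 4, 8, 10, 13, 15, 17, 18, 18, 19, 20, 23, 25, 30, 32, 34, 37, 38]

i=0 j=0: A[i]=4<=B[j]=4 take 4, i++
i=1 j=0: A[i]=13>B[j]=4 take 4, j++
i=1 j=1: A[i]=13>B[j]=8 take 8, j++
i=1 j=2: A[i]=13>B[j]=10 take 10, j++
i=1 j=3: A[i]=13<=B[j]=15 take 13, i++
i=2 j=3: A[i]=17>B[j]=15 take 15, j++
i=2 j=4: A[i]=17<=B[j]=18 take 17, i++
i=3 j=4: A[i]=18<=B[j]=18 take 18, i++
i=4 j=4: A[i]=20>B[j]=18 take 18, j++
i=4 j=5: A[i]=20>B[j]=19 take 19, j++
i=4 j=6: A[i]=20<=B[j]=23 take 20, i++
i=5 j=6: A[i]=25>B[j]=23 take 23, j++
i=5 j=7: A[i]=25<=B[j]=30 take 25, i++
i=6 j=7: A[i]=32>B[j]=30 take 30, j++
i=6 j=8: B done, take A[i]=32, i++
i=7 j=8: B done, take A[i]=34, i++
i=8 j=8: B done, take A[i]=37, i++
i=9 j=8: B done, take A[i]=38, i++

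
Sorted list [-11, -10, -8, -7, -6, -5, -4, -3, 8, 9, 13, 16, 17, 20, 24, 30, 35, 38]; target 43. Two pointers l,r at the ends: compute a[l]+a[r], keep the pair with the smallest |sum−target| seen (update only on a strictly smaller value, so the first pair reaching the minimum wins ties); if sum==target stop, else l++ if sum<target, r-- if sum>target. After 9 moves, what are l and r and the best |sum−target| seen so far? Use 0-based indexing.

l=0 r=17: -11+38=27 d=16 *, l++
l=1 r=17: -10+38=28 d=15 *, l++
l=2 r=17: -8+38=30 d=13 *, l++
l=3 r=17: -7+38=31 d=12 *, l++
l=4 r=17: -6+38=32 d=11 *, l++
l=5 r=17: -5+38=33 d=10 *, l++
l=6 r=17: -4+38=34 d=9 *, l++
l=7 r=17: -3+38=35 d=8 *, l++
l=8 r=17: 8+38=46 d=3 *, r--

l=8, r=16, best |Δ|=3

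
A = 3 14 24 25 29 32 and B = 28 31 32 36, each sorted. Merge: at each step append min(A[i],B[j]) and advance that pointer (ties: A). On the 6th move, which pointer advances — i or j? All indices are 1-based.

i

[i=1,j=1] A[i]=3<=B[j]=28 take 3 → i++
[i=2,j=1] A[i]=14<=B[j]=28 take 14 → i++
[i=3,j=1] A[i]=24<=B[j]=28 take 24 → i++
[i=4,j=1] A[i]=25<=B[j]=28 take 25 → i++
[i=5,j=1] A[i]=29>B[j]=28 take 28 → j++
[i=5,j=2] A[i]=29<=B[j]=31 take 29 → i++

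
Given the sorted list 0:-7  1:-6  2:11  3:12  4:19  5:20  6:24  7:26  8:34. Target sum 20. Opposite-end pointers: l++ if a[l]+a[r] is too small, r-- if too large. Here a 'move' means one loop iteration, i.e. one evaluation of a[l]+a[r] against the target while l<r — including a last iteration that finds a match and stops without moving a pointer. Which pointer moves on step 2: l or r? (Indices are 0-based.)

l

l=0 r=8: -7+34=27 >20, r--
l=0 r=7: -7+26=19 <20, l++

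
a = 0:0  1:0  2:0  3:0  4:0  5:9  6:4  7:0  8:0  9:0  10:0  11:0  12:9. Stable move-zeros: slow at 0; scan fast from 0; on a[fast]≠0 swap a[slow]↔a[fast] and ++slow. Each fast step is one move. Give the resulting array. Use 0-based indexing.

slow=0 fast=0: a[fast]=0, fast++
slow=0 fast=1: a[fast]=0, fast++
slow=0 fast=2: a[fast]=0, fast++
slow=0 fast=3: a[fast]=0, fast++
slow=0 fast=4: a[fast]=0, fast++
slow=0 fast=5: a[fast]=9≠0 swap→a[0]=9, slow++,fast++
slow=1 fast=6: a[fast]=4≠0 swap→a[1]=4, slow++,fast++
slow=2 fast=7: a[fast]=0, fast++
slow=2 fast=8: a[fast]=0, fast++
slow=2 fast=9: a[fast]=0, fast++
slow=2 fast=10: a[fast]=0, fast++
slow=2 fast=11: a[fast]=0, fast++
slow=2 fast=12: a[fast]=9≠0 swap→a[2]=9, slow++,fast++

[9, 4, 9, 0, 0, 0, 0, 0, 0, 0, 0, 0, 0]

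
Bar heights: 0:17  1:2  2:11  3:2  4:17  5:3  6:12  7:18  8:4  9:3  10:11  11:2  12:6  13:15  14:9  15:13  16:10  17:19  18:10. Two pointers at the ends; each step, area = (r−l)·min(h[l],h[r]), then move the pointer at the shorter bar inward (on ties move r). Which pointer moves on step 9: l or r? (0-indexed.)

[0,18] min(17,10)*18=180 best=180 * → r--
[0,17] min(17,19)*17=289 best=289 * → l++
[1,17] min(2,19)*16=32 best=289 → l++
[2,17] min(11,19)*15=165 best=289 → l++
[3,17] min(2,19)*14=28 best=289 → l++
[4,17] min(17,19)*13=221 best=289 → l++
[5,17] min(3,19)*12=36 best=289 → l++
[6,17] min(12,19)*11=132 best=289 → l++
[7,17] min(18,19)*10=180 best=289 → l++

l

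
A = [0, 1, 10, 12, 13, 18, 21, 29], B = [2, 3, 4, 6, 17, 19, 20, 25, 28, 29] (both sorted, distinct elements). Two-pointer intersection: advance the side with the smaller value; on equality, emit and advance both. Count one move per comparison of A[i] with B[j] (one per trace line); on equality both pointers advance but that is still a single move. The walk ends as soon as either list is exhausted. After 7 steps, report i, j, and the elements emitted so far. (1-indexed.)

i=1 j=1: 0<2, i++
i=2 j=1: 1<2, i++
i=3 j=1: 10>2, j++
i=3 j=2: 10>3, j++
i=3 j=3: 10>4, j++
i=3 j=4: 10>6, j++
i=3 j=5: 10<17, i++

i=4, j=5, emitted=[]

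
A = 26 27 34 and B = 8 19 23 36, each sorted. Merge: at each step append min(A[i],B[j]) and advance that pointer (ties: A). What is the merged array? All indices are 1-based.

[8, 19, 23, 26, 27, 34, 36]

i=1 j=1: A[i]=26>B[j]=8 take 8, j++
i=1 j=2: A[i]=26>B[j]=19 take 19, j++
i=1 j=3: A[i]=26>B[j]=23 take 23, j++
i=1 j=4: A[i]=26<=B[j]=36 take 26, i++
i=2 j=4: A[i]=27<=B[j]=36 take 27, i++
i=3 j=4: A[i]=34<=B[j]=36 take 34, i++
i=4 j=4: A done, take B[j]=36, j++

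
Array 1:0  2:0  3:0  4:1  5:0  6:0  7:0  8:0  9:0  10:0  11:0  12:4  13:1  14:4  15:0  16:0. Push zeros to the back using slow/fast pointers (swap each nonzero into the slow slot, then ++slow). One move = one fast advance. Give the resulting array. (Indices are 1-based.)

[1, 4, 1, 4, 0, 0, 0, 0, 0, 0, 0, 0, 0, 0, 0, 0]

(s=1,f=1) a[fast]=0 → fast++
(s=1,f=2) a[fast]=0 → fast++
(s=1,f=3) a[fast]=0 → fast++
(s=1,f=4) a[fast]=1≠0 swap→a[1]=1 → slow++,fast++
(s=2,f=5) a[fast]=0 → fast++
(s=2,f=6) a[fast]=0 → fast++
(s=2,f=7) a[fast]=0 → fast++
(s=2,f=8) a[fast]=0 → fast++
(s=2,f=9) a[fast]=0 → fast++
(s=2,f=10) a[fast]=0 → fast++
(s=2,f=11) a[fast]=0 → fast++
(s=2,f=12) a[fast]=4≠0 swap→a[2]=4 → slow++,fast++
(s=3,f=13) a[fast]=1≠0 swap→a[3]=1 → slow++,fast++
(s=4,f=14) a[fast]=4≠0 swap→a[4]=4 → slow++,fast++
(s=5,f=15) a[fast]=0 → fast++
(s=5,f=16) a[fast]=0 → fast++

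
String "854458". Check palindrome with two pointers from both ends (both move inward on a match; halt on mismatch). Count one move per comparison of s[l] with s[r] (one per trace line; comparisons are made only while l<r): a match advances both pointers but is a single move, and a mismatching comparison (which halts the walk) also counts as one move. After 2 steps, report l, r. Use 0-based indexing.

l=0 r=5: '8'=='8', l++,r--
l=1 r=4: '5'=='5', l++,r--

l=2, r=3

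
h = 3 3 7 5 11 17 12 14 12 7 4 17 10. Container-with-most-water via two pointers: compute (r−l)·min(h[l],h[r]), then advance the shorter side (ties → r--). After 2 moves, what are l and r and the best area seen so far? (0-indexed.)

[0,12] min(3,10)*12=36 best=36 * → l++
[1,12] min(3,10)*11=33 best=36 → l++

l=2, r=12, best area=36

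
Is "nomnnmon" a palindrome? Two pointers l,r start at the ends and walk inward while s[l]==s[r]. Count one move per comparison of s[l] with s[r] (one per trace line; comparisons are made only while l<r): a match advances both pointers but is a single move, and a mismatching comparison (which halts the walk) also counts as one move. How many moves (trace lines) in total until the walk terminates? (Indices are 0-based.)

[0,7] 'n'=='n' → l++,r--
[1,6] 'o'=='o' → l++,r--
[2,5] 'm'=='m' → l++,r--
[3,4] 'n'=='n' → l++,r--

4 moves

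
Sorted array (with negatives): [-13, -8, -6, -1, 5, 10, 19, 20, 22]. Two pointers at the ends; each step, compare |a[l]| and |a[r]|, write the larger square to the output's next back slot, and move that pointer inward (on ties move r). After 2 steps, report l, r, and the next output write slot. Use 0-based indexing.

[0,8] |-13|<=|22| out[8]=484 → r--
[0,7] |-13|<=|20| out[7]=400 → r--

l=0, r=6, next write slot=6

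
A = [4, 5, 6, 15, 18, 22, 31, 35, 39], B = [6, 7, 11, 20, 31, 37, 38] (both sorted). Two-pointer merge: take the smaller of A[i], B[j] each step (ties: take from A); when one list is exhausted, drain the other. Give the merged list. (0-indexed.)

[4, 5, 6, 6, 7, 11, 15, 18, 20, 22, 31, 31, 35, 37, 38, 39]

[i=0,j=0] A[i]=4<=B[j]=6 take 4 → i++
[i=1,j=0] A[i]=5<=B[j]=6 take 5 → i++
[i=2,j=0] A[i]=6<=B[j]=6 take 6 → i++
[i=3,j=0] A[i]=15>B[j]=6 take 6 → j++
[i=3,j=1] A[i]=15>B[j]=7 take 7 → j++
[i=3,j=2] A[i]=15>B[j]=11 take 11 → j++
[i=3,j=3] A[i]=15<=B[j]=20 take 15 → i++
[i=4,j=3] A[i]=18<=B[j]=20 take 18 → i++
[i=5,j=3] A[i]=22>B[j]=20 take 20 → j++
[i=5,j=4] A[i]=22<=B[j]=31 take 22 → i++
[i=6,j=4] A[i]=31<=B[j]=31 take 31 → i++
[i=7,j=4] A[i]=35>B[j]=31 take 31 → j++
[i=7,j=5] A[i]=35<=B[j]=37 take 35 → i++
[i=8,j=5] A[i]=39>B[j]=37 take 37 → j++
[i=8,j=6] A[i]=39>B[j]=38 take 38 → j++
[i=8,j=7] B done, take A[i]=39 → i++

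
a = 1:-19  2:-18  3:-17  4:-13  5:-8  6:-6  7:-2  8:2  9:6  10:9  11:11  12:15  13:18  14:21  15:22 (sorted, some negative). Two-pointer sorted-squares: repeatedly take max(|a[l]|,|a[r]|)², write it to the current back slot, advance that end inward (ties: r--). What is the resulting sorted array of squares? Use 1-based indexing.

[1,15] |-19|<=|22| out[15]=484 → r--
[1,14] |-19|<=|21| out[14]=441 → r--
[1,13] |-19|>|18| out[13]=361 → l++
[2,13] |-18|<=|18| out[12]=324 → r--
[2,12] |-18|>|15| out[11]=324 → l++
[3,12] |-17|>|15| out[10]=289 → l++
[4,12] |-13|<=|15| out[9]=225 → r--
[4,11] |-13|>|11| out[8]=169 → l++
[5,11] |-8|<=|11| out[7]=121 → r--
[5,10] |-8|<=|9| out[6]=81 → r--
[5,9] |-8|>|6| out[5]=64 → l++
[6,9] |-6|<=|6| out[4]=36 → r--
[6,8] |-6|>|2| out[3]=36 → l++
[7,8] |-2|<=|2| out[2]=4 → r--
[7,7] |-2|<=|-2| out[1]=4 → r--

[4, 4, 36, 36, 64, 81, 121, 169, 225, 289, 324, 324, 361, 441, 484]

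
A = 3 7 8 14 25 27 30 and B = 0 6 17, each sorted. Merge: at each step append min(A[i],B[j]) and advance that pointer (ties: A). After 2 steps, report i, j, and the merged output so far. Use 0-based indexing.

[i=0,j=0] A[i]=3>B[j]=0 take 0 → j++
[i=0,j=1] A[i]=3<=B[j]=6 take 3 → i++

i=1, j=1, merged so far=[0, 3]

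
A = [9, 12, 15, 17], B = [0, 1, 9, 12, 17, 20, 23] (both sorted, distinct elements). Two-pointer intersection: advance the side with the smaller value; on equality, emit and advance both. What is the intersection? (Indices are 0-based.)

intersection = [9, 12, 17]

i=0 j=0: 9>0, j++
i=0 j=1: 9>1, j++
i=0 j=2: 9==9 emit, i++,j++
i=1 j=3: 12==12 emit, i++,j++
i=2 j=4: 15<17, i++
i=3 j=4: 17==17 emit, i++,j++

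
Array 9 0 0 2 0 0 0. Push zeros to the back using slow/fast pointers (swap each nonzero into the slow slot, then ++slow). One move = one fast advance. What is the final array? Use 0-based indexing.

slow=0 fast=0: a[fast]=9≠0 swap→a[0]=9, slow++,fast++
slow=1 fast=1: a[fast]=0, fast++
slow=1 fast=2: a[fast]=0, fast++
slow=1 fast=3: a[fast]=2≠0 swap→a[1]=2, slow++,fast++
slow=2 fast=4: a[fast]=0, fast++
slow=2 fast=5: a[fast]=0, fast++
slow=2 fast=6: a[fast]=0, fast++

[9, 2, 0, 0, 0, 0, 0]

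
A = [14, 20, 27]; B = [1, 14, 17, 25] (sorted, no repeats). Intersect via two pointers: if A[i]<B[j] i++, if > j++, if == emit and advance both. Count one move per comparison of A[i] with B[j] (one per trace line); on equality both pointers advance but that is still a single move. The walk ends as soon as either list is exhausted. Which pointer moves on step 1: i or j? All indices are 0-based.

j

i=0 j=0: 14>1, j++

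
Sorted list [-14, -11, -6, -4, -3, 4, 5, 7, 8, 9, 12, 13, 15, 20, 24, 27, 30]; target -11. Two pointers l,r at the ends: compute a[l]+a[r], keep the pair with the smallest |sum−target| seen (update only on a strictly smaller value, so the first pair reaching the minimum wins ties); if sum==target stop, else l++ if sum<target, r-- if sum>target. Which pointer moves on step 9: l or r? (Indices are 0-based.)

r

[0,16] -14+30=16 d=27 * → r--
[0,15] -14+27=13 d=24 * → r--
[0,14] -14+24=10 d=21 * → r--
[0,13] -14+20=6 d=17 * → r--
[0,12] -14+15=1 d=12 * → r--
[0,11] -14+13=-1 d=10 * → r--
[0,10] -14+12=-2 d=9 * → r--
[0,9] -14+9=-5 d=6 * → r--
[0,8] -14+8=-6 d=5 * → r--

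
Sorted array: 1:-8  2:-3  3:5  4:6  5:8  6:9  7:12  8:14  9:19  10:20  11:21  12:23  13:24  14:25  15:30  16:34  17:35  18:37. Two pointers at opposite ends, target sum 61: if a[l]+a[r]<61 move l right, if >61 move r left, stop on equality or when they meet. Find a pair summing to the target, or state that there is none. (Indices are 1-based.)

l=1 r=18: -8+37=29 <61, l++
l=2 r=18: -3+37=34 <61, l++
l=3 r=18: 5+37=42 <61, l++
l=4 r=18: 6+37=43 <61, l++
l=5 r=18: 8+37=45 <61, l++
l=6 r=18: 9+37=46 <61, l++
l=7 r=18: 12+37=49 <61, l++
l=8 r=18: 14+37=51 <61, l++
l=9 r=18: 19+37=56 <61, l++
l=10 r=18: 20+37=57 <61, l++
l=11 r=18: 21+37=58 <61, l++
l=12 r=18: 23+37=60 <61, l++
l=13 r=18: 24+37=61, found

(24, 37)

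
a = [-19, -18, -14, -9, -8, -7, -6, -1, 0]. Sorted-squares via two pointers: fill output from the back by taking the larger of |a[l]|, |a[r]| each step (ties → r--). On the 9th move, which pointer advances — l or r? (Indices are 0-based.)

[0,8] |-19|>|0| out[8]=361 → l++
[1,8] |-18|>|0| out[7]=324 → l++
[2,8] |-14|>|0| out[6]=196 → l++
[3,8] |-9|>|0| out[5]=81 → l++
[4,8] |-8|>|0| out[4]=64 → l++
[5,8] |-7|>|0| out[3]=49 → l++
[6,8] |-6|>|0| out[2]=36 → l++
[7,8] |-1|>|0| out[1]=1 → l++
[8,8] |0|<=|0| out[0]=0 → r--

r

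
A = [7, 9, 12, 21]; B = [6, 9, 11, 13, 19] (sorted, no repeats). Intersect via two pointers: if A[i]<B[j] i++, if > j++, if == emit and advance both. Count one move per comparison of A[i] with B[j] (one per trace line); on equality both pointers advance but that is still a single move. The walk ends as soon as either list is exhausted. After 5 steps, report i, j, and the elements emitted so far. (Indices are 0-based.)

i=0 j=0: 7>6, j++
i=0 j=1: 7<9, i++
i=1 j=1: 9==9 emit, i++,j++
i=2 j=2: 12>11, j++
i=2 j=3: 12<13, i++

i=3, j=3, emitted=[9]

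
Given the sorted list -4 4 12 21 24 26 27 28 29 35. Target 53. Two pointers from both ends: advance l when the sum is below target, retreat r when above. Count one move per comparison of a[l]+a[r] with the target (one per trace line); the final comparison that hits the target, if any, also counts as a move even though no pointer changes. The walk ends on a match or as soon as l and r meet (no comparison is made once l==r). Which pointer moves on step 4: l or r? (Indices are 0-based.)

r

[0,9] -4+35=31 <53 → l++
[1,9] 4+35=39 <53 → l++
[2,9] 12+35=47 <53 → l++
[3,9] 21+35=56 >53 → r--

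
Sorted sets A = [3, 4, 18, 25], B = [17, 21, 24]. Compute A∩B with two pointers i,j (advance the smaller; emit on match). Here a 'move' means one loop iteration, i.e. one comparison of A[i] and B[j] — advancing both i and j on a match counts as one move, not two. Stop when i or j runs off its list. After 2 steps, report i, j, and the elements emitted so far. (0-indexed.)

i=2, j=0, emitted=[]

i=0 j=0: 3<17, i++
i=1 j=0: 4<17, i++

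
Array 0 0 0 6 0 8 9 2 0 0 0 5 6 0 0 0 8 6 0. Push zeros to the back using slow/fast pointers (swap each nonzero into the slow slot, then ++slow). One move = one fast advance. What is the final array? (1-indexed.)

slow=1 fast=1: a[fast]=0, fast++
slow=1 fast=2: a[fast]=0, fast++
slow=1 fast=3: a[fast]=0, fast++
slow=1 fast=4: a[fast]=6≠0 swap→a[1]=6, slow++,fast++
slow=2 fast=5: a[fast]=0, fast++
slow=2 fast=6: a[fast]=8≠0 swap→a[2]=8, slow++,fast++
slow=3 fast=7: a[fast]=9≠0 swap→a[3]=9, slow++,fast++
slow=4 fast=8: a[fast]=2≠0 swap→a[4]=2, slow++,fast++
slow=5 fast=9: a[fast]=0, fast++
slow=5 fast=10: a[fast]=0, fast++
slow=5 fast=11: a[fast]=0, fast++
slow=5 fast=12: a[fast]=5≠0 swap→a[5]=5, slow++,fast++
slow=6 fast=13: a[fast]=6≠0 swap→a[6]=6, slow++,fast++
slow=7 fast=14: a[fast]=0, fast++
slow=7 fast=15: a[fast]=0, fast++
slow=7 fast=16: a[fast]=0, fast++
slow=7 fast=17: a[fast]=8≠0 swap→a[7]=8, slow++,fast++
slow=8 fast=18: a[fast]=6≠0 swap→a[8]=6, slow++,fast++
slow=9 fast=19: a[fast]=0, fast++

[6, 8, 9, 2, 5, 6, 8, 6, 0, 0, 0, 0, 0, 0, 0, 0, 0, 0, 0]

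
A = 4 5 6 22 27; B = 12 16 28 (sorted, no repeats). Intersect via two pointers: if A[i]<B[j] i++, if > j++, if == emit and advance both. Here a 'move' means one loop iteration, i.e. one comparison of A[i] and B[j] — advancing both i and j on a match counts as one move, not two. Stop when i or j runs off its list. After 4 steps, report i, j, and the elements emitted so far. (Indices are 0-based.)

i=3, j=1, emitted=[]

i=0 j=0: 4<12, i++
i=1 j=0: 5<12, i++
i=2 j=0: 6<12, i++
i=3 j=0: 22>12, j++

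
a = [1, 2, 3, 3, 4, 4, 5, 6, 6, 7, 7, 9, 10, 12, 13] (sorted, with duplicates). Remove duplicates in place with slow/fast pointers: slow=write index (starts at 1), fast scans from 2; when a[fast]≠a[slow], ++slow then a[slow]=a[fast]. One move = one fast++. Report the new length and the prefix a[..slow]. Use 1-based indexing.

length 11; prefix = [1, 2, 3, 4, 5, 6, 7, 9, 10, 12, 13]

(s=1,f=2) a[fast]=2≠a[slow]=1 write a[2]=2 → slow++,fast++
(s=2,f=3) a[fast]=3≠a[slow]=2 write a[3]=3 → slow++,fast++
(s=3,f=4) a[fast]=3=a[slow] dup → fast++
(s=3,f=5) a[fast]=4≠a[slow]=3 write a[4]=4 → slow++,fast++
(s=4,f=6) a[fast]=4=a[slow] dup → fast++
(s=4,f=7) a[fast]=5≠a[slow]=4 write a[5]=5 → slow++,fast++
(s=5,f=8) a[fast]=6≠a[slow]=5 write a[6]=6 → slow++,fast++
(s=6,f=9) a[fast]=6=a[slow] dup → fast++
(s=6,f=10) a[fast]=7≠a[slow]=6 write a[7]=7 → slow++,fast++
(s=7,f=11) a[fast]=7=a[slow] dup → fast++
(s=7,f=12) a[fast]=9≠a[slow]=7 write a[8]=9 → slow++,fast++
(s=8,f=13) a[fast]=10≠a[slow]=9 write a[9]=10 → slow++,fast++
(s=9,f=14) a[fast]=12≠a[slow]=10 write a[10]=12 → slow++,fast++
(s=10,f=15) a[fast]=13≠a[slow]=12 write a[11]=13 → slow++,fast++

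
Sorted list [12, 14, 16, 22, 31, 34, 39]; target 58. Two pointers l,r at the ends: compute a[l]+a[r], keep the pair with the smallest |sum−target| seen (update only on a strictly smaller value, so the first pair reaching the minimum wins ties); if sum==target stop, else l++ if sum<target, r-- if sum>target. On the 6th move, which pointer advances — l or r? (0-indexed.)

r

[0,6] 12+39=51 d=7 * → l++
[1,6] 14+39=53 d=5 * → l++
[2,6] 16+39=55 d=3 * → l++
[3,6] 22+39=61 d=3 → r--
[3,5] 22+34=56 d=2 * → l++
[4,5] 31+34=65 d=7 → r--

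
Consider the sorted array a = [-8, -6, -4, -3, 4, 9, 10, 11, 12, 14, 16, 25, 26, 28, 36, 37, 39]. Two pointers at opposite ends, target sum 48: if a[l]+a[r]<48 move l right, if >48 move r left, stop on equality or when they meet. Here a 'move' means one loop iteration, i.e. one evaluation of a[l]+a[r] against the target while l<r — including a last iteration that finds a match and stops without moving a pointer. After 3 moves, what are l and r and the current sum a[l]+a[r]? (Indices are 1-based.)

l=1 r=17: -8+39=31 <48, l++
l=2 r=17: -6+39=33 <48, l++
l=3 r=17: -4+39=35 <48, l++

l=4, r=17, sum=36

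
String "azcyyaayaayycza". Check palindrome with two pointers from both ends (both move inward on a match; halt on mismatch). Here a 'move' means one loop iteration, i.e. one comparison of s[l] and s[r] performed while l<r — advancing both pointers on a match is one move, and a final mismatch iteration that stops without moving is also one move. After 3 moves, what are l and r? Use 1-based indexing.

[1,15] 'a'=='a' → l++,r--
[2,14] 'z'=='z' → l++,r--
[3,13] 'c'=='c' → l++,r--

l=4, r=12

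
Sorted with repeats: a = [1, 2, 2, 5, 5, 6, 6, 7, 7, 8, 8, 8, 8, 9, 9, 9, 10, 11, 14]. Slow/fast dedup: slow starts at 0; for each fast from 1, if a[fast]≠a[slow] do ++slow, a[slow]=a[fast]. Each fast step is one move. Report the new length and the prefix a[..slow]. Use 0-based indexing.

length 10; prefix = [1, 2, 5, 6, 7, 8, 9, 10, 11, 14]

slow=0 fast=1: a[fast]=2≠a[slow]=1 write a[1]=2, slow++,fast++
slow=1 fast=2: a[fast]=2=a[slow] dup, fast++
slow=1 fast=3: a[fast]=5≠a[slow]=2 write a[2]=5, slow++,fast++
slow=2 fast=4: a[fast]=5=a[slow] dup, fast++
slow=2 fast=5: a[fast]=6≠a[slow]=5 write a[3]=6, slow++,fast++
slow=3 fast=6: a[fast]=6=a[slow] dup, fast++
slow=3 fast=7: a[fast]=7≠a[slow]=6 write a[4]=7, slow++,fast++
slow=4 fast=8: a[fast]=7=a[slow] dup, fast++
slow=4 fast=9: a[fast]=8≠a[slow]=7 write a[5]=8, slow++,fast++
slow=5 fast=10: a[fast]=8=a[slow] dup, fast++
slow=5 fast=11: a[fast]=8=a[slow] dup, fast++
slow=5 fast=12: a[fast]=8=a[slow] dup, fast++
slow=5 fast=13: a[fast]=9≠a[slow]=8 write a[6]=9, slow++,fast++
slow=6 fast=14: a[fast]=9=a[slow] dup, fast++
slow=6 fast=15: a[fast]=9=a[slow] dup, fast++
slow=6 fast=16: a[fast]=10≠a[slow]=9 write a[7]=10, slow++,fast++
slow=7 fast=17: a[fast]=11≠a[slow]=10 write a[8]=11, slow++,fast++
slow=8 fast=18: a[fast]=14≠a[slow]=11 write a[9]=14, slow++,fast++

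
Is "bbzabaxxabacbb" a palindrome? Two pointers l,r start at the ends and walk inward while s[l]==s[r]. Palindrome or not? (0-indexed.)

[0,13] 'b'=='b' → l++,r--
[1,12] 'b'=='b' → l++,r--
[2,11] 'z'!='c' → stop

not a palindrome (mismatch at 2,11)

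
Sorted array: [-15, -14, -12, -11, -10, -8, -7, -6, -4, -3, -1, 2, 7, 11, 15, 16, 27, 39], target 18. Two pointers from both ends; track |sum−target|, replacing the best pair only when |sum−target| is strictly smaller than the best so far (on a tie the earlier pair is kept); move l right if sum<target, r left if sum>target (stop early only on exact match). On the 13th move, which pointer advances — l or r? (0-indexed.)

l

[0,17] -15+39=24 d=6 * → r--
[0,16] -15+27=12 d=6 → l++
[1,16] -14+27=13 d=5 * → l++
[2,16] -12+27=15 d=3 * → l++
[3,16] -11+27=16 d=2 * → l++
[4,16] -10+27=17 d=1 * → l++
[5,16] -8+27=19 d=1 → r--
[5,15] -8+16=8 d=10 → l++
[6,15] -7+16=9 d=9 → l++
[7,15] -6+16=10 d=8 → l++
[8,15] -4+16=12 d=6 → l++
[9,15] -3+16=13 d=5 → l++
[10,15] -1+16=15 d=3 → l++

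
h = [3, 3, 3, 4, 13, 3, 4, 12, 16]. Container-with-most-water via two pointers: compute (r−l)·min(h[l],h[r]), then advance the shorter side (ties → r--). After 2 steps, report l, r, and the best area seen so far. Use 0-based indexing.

l=2, r=8, best area=24

[0,8] min(3,16)*8=24 best=24 * → l++
[1,8] min(3,16)*7=21 best=24 → l++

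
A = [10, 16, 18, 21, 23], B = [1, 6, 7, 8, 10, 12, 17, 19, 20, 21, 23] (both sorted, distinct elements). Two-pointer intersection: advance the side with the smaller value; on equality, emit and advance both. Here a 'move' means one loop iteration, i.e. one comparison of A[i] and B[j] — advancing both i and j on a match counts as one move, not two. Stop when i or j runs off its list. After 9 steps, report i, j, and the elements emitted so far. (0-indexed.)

i=3, j=7, emitted=[10]

i=0 j=0: 10>1, j++
i=0 j=1: 10>6, j++
i=0 j=2: 10>7, j++
i=0 j=3: 10>8, j++
i=0 j=4: 10==10 emit, i++,j++
i=1 j=5: 16>12, j++
i=1 j=6: 16<17, i++
i=2 j=6: 18>17, j++
i=2 j=7: 18<19, i++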